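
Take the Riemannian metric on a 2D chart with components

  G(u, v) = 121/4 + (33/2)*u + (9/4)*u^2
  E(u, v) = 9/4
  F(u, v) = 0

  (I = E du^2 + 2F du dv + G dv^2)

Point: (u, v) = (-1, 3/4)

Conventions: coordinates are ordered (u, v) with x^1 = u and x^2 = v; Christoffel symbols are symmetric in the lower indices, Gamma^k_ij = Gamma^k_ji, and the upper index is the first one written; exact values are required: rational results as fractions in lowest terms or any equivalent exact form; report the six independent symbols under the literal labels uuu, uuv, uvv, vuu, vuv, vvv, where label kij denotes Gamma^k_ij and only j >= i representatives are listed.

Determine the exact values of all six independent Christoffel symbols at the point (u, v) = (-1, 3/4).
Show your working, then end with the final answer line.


E = 9/4, F = 0, G = 16 at the point
E_u = 0, E_v = 0, F_u = 0, F_v = 0, G_u = 12, G_v = 0
EG - F^2 = 36;  g^inv = (1/36) * [[16, 0], [0, 9/4]]
first-kind symbols [ij,l] = (1/2)(d_i g_jl + d_j g_il - d_l g_ij): [uu,u] = E_u/2 = 0, [uu,v] = F_u - E_v/2 = 0, [uv,u] = E_v/2 = 0, [uv,v] = G_u/2 = 6, [vv,u] = F_v - G_u/2 = -6, [vv,v] = G_v/2 = 0
Gamma^u_ij = (G*[ij,u] - F*[ij,v])/(EG - F^2), Gamma^v_ij = (E*[ij,v] - F*[ij,u])/(EG - F^2)

Answer: Gamma_uuu = 0, Gamma_uuv = 0, Gamma_uvv = -8/3, Gamma_vuu = 0, Gamma_vuv = 3/8, Gamma_vvv = 0


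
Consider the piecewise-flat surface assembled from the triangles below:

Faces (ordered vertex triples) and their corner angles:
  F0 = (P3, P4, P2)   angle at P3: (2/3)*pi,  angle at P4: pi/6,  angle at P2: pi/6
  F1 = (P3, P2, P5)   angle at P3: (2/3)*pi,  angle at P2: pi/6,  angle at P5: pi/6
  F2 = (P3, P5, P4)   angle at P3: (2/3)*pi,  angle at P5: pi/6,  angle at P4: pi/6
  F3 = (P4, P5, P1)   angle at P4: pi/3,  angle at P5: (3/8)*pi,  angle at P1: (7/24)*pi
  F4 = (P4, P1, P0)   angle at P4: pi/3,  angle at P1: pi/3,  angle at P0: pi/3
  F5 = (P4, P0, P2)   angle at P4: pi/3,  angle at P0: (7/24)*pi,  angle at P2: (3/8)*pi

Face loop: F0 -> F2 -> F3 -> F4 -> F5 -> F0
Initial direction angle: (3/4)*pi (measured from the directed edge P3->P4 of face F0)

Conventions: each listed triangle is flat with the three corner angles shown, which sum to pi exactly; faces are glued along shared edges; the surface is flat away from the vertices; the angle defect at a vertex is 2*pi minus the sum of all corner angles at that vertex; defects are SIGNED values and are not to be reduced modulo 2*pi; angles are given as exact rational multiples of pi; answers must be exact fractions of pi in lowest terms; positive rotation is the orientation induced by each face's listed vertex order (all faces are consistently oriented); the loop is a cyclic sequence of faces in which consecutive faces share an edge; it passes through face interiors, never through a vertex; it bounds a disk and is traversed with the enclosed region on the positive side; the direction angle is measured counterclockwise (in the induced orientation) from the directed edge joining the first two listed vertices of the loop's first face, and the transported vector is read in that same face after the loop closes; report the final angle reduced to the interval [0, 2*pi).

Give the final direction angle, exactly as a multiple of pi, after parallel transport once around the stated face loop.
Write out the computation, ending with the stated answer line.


enclosed vertex P4: corner angles sum to (4/3)*pi, defect = 2*pi - (4/3)*pi = (2/3)*pi
summing the enclosed defects onto the initial angle, mod 2*pi in the induced orientation:
final angle = (3/4)*pi + (2/3)*pi = (17/12)*pi (mod 2*pi)

Answer: final direction angle = (17/12)*pi


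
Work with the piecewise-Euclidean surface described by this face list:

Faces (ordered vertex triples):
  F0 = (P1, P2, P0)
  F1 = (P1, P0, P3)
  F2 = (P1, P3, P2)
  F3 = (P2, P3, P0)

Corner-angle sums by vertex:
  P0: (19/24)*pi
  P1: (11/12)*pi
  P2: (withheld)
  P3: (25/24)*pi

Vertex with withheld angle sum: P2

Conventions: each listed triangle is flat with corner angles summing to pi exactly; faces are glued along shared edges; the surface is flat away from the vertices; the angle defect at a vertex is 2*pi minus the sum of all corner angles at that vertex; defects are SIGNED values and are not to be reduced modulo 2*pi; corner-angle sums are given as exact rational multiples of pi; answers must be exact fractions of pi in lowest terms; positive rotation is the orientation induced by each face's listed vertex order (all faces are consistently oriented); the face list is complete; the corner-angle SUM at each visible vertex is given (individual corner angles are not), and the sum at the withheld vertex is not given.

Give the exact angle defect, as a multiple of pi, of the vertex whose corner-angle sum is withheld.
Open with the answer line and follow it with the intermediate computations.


Answer: defect(P2) = (3/4)*pi

V = 4, E = 6, F = 4; chi = V - E + F = 2
Gauss-Bonnet: total defect = 2*pi*chi = 4*pi; visible defects sum to (13/4)*pi


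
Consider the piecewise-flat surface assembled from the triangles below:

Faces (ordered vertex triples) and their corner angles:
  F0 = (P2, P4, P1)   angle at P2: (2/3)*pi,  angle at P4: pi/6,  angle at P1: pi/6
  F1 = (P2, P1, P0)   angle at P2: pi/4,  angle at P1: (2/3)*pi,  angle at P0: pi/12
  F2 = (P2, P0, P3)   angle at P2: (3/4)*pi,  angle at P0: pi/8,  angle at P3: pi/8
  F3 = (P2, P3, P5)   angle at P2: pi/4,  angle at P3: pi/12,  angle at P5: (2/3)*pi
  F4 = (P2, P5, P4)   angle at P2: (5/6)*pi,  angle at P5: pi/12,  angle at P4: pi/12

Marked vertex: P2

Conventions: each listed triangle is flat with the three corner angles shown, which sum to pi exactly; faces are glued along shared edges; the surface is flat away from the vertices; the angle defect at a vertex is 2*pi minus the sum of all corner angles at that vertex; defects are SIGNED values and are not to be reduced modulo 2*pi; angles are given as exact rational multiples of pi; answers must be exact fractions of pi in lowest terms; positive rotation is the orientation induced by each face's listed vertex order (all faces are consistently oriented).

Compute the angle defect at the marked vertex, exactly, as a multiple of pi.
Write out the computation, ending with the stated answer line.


Sum of corner angles at P2: (11/4)*pi
defect = 2*pi - (11/4)*pi

Answer: defect(P2) = (-3/4)*pi


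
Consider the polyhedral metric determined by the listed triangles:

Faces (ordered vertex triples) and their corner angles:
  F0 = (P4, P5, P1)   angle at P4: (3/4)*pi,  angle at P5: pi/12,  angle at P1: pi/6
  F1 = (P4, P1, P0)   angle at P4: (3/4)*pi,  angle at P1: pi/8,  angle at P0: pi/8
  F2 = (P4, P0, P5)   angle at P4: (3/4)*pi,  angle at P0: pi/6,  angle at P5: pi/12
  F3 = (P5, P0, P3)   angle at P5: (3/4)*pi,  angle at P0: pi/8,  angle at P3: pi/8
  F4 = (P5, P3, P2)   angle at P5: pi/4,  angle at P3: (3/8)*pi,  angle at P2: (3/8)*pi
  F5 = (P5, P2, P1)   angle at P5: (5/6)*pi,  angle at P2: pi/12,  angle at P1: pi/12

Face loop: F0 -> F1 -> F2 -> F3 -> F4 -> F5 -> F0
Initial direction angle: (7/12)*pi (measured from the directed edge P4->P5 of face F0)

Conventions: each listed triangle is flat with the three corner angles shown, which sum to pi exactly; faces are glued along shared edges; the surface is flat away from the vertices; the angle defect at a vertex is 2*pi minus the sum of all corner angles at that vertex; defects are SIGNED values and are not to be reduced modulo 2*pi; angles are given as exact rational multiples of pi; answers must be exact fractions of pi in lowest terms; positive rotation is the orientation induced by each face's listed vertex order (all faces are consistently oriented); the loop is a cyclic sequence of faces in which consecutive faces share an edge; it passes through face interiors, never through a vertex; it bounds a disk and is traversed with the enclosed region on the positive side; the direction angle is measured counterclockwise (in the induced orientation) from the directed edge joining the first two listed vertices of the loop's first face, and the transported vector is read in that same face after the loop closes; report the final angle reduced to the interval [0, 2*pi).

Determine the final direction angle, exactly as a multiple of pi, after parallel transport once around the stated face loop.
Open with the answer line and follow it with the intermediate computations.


Answer: final direction angle = pi/3

enclosed vertex P4: corner angles sum to (9/4)*pi, defect = 2*pi - (9/4)*pi = -pi/4
enclosed vertex P5: corner angles sum to 2*pi, defect = 2*pi - 2*pi = 0
holonomy = initial angle + sum of enclosed defects (mod 2*pi), positive in the induced orientation
final angle = (7/12)*pi - pi/4 = pi/3 (mod 2*pi)


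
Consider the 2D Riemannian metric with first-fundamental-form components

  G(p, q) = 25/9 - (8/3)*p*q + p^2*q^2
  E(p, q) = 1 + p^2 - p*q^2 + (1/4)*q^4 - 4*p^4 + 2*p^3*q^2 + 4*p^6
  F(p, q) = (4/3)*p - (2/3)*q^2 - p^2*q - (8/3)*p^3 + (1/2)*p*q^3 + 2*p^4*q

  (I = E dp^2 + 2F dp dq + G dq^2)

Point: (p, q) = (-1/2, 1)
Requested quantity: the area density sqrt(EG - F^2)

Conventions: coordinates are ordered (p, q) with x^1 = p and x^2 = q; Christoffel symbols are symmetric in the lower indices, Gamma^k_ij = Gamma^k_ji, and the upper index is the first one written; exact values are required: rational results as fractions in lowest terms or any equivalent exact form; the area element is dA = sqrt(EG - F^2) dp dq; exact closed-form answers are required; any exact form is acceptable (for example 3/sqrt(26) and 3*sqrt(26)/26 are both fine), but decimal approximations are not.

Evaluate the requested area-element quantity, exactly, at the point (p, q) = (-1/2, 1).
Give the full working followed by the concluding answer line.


E = 25/16, F = -11/8, G = 157/36; EG - F^2 = 709/144

Answer: sqrt(EG - F^2) = sqrt(709)/12


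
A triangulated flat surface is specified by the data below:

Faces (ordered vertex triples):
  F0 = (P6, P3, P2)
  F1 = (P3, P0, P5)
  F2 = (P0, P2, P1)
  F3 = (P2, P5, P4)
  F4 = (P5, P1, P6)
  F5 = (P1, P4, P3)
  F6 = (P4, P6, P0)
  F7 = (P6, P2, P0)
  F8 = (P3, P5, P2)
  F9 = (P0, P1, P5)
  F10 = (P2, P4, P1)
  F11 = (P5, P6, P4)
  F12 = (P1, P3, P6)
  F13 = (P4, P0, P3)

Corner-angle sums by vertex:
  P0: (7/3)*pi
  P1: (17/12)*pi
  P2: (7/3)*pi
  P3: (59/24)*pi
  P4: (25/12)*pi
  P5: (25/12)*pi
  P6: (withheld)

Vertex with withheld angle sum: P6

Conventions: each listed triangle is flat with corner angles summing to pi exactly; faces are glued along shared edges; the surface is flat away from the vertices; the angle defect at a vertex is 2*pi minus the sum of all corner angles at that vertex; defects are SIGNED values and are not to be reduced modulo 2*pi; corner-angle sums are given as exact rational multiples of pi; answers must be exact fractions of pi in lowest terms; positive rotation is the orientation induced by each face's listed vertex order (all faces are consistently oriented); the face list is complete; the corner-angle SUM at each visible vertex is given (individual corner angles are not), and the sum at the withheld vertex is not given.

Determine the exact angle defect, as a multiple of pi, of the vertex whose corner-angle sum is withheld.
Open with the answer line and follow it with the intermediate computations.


Answer: defect(P6) = (17/24)*pi

V = 7, E = 21, F = 14; chi = V - E + F = 0
Gauss-Bonnet: total defect = 2*pi*chi = 0; visible defects sum to (-17/24)*pi


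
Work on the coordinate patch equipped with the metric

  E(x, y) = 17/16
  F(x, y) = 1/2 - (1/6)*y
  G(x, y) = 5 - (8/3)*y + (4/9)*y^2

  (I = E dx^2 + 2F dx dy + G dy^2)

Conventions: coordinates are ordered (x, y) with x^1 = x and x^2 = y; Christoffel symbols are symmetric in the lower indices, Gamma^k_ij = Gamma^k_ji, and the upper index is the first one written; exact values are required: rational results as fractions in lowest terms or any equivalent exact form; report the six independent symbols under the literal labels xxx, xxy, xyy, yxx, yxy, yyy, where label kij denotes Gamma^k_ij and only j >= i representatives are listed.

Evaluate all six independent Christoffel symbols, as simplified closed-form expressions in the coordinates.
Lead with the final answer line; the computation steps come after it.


Answer: Gamma_xxx = 0, Gamma_xxy = 0, Gamma_xyy = -24/(64*y^2 - 384*y + 729), Gamma_yxx = 0, Gamma_yxy = 0, Gamma_yyy = (64*y - 192)/(64*y^2 - 384*y + 729)

E = 17/16; F = 1/2 - (1/6)*y; G = 5 - (8/3)*y + (4/9)*y^2
Gamma^k_ij = (1/2) g^{kl} (d_i g_jl + d_j g_il - d_l g_ij), with g^inv = (1/(EG-F^2)) [[G, -F], [-F, E]]
first partials: E_x = 0, E_y = 0, F_x = 0, F_y = -1/6, G_x = 0, G_y = -8/3 + (8/9)*y
D = EG - F^2 = 81/16 - (8/3)*y + (4/9)*y^2
expanded: Gamma^x_xx = (G E_x - 2F F_x + F E_y)/(2D), Gamma^x_xy = (G E_y - F G_x)/(2D), Gamma^x_yy = (2G F_y - G G_x - F G_y)/(2D), Gamma^y_xx = (2E F_x - E E_y - F E_x)/(2D), Gamma^y_xy = (E G_x - F E_y)/(2D), Gamma^y_yy = (E G_y - 2F F_y + F G_x)/(2D); substitute and cancel common factors


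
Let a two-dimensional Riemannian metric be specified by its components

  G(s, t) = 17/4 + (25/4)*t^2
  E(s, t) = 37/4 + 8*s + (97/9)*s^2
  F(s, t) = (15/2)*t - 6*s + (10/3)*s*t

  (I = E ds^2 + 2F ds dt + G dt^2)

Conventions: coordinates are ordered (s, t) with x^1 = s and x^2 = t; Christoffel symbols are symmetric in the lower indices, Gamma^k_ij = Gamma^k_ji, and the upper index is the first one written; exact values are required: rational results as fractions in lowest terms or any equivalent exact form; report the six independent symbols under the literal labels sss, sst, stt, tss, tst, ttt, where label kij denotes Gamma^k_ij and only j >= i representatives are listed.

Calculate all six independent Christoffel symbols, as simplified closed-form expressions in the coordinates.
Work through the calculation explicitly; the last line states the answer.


E = 37/4 + 8*s + (97/9)*s^2; F = (15/2)*t - 6*s + (10/3)*s*t; G = 17/4 + (25/4)*t^2
Gamma^k_ij = (1/2) g^{kl} (d_i g_jl + d_j g_il - d_l g_ij), with g^inv = (1/(EG-F^2)) [[G, -F], [-F, E]]
first partials: E_s = 8 + (194/9)*s, E_t = 0, F_s = -6 + (10/3)*t, F_t = 15/2 + (10/3)*s, G_s = 0, G_t = (25/2)*t
D = EG - F^2 = 629/16 + 34*s + (25/16)*t^2 + 90*s*t + (353/36)*s^2 + 40*s^2*t + (225/4)*s^2*t^2
expanded: Gamma^s_ss = (G E_s - 2F F_s + F E_t)/(2D), Gamma^s_st = (G E_t - F G_s)/(2D), Gamma^s_tt = (2G F_t - G G_s - F G_t)/(2D), Gamma^t_ss = (2E F_s - E E_t - F E_s)/(2D), Gamma^t_st = (E G_s - F E_t)/(2D), Gamma^t_tt = (E G_t - 2F F_t + F G_s)/(2D); substitute and cancel common factors

Answer: Gamma_sss = (8100*s*t^2 + 5760*s*t + 1412*s + 6480*t + 2448)/(8100*s^2*t^2 + 5760*s^2*t + 1412*s^2 + 12960*s*t + 4896*s + 225*t^2 + 5661), Gamma_sst = 0, Gamma_stt = (5400*s*t + 2040*s + 4590)/(8100*s^2*t^2 + 5760*s^2*t + 1412*s^2 + 12960*s*t + 4896*s + 225*t^2 + 5661), Gamma_tss = (-9720*s*t - 3456*s + 120*t - 7992)/(8100*s^2*t^2 + 5760*s^2*t + 1412*s^2 + 12960*s*t + 4896*s + 225*t^2 + 5661), Gamma_tst = 0, Gamma_ttt = (8100*s^2*t + 2880*s^2 + 6480*s + 225*t)/(8100*s^2*t^2 + 5760*s^2*t + 1412*s^2 + 12960*s*t + 4896*s + 225*t^2 + 5661)


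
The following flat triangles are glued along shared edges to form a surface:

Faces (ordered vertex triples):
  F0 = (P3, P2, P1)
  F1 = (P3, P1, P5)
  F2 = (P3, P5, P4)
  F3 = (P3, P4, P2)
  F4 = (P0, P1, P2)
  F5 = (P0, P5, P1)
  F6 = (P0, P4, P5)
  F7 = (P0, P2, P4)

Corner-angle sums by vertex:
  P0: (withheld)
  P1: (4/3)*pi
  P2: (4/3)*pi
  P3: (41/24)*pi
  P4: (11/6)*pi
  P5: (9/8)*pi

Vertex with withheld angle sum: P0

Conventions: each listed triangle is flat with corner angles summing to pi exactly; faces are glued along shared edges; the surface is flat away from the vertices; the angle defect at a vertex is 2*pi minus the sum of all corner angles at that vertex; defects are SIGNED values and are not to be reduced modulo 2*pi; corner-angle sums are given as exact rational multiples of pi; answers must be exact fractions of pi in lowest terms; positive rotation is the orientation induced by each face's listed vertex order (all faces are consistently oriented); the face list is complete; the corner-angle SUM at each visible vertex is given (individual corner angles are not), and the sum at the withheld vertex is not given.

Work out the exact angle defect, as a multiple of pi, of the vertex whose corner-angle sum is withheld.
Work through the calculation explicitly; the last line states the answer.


V = 6, E = 12, F = 8; chi = V - E + F = 2
Gauss-Bonnet: total defect = 2*pi*chi = 4*pi; visible defects sum to (8/3)*pi

Answer: defect(P0) = (4/3)*pi


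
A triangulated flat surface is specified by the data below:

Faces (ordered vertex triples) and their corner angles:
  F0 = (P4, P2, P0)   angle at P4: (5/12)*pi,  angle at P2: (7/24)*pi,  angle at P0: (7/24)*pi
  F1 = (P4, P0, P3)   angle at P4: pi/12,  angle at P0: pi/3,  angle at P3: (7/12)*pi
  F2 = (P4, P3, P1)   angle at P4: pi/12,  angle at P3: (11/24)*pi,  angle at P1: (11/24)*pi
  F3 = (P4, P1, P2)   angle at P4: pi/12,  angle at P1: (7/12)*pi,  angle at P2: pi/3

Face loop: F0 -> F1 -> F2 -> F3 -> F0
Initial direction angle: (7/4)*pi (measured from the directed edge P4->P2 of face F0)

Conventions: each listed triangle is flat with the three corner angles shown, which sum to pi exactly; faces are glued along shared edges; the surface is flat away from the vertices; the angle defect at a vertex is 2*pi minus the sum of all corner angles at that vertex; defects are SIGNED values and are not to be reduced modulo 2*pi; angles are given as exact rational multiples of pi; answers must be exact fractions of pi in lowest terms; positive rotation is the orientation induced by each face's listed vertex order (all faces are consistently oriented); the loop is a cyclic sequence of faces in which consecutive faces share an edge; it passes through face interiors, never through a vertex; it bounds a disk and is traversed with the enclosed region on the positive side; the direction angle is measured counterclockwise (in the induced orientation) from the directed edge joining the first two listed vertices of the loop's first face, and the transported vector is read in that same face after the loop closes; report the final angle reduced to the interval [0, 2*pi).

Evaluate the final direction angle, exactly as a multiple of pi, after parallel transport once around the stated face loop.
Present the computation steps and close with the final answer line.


enclosed vertex P4: corner angles sum to (2/3)*pi, defect = 2*pi - (2/3)*pi = (4/3)*pi
summing the enclosed defects onto the initial angle, mod 2*pi in the induced orientation:
final angle = (7/4)*pi + (4/3)*pi = (13/12)*pi (mod 2*pi)

Answer: final direction angle = (13/12)*pi


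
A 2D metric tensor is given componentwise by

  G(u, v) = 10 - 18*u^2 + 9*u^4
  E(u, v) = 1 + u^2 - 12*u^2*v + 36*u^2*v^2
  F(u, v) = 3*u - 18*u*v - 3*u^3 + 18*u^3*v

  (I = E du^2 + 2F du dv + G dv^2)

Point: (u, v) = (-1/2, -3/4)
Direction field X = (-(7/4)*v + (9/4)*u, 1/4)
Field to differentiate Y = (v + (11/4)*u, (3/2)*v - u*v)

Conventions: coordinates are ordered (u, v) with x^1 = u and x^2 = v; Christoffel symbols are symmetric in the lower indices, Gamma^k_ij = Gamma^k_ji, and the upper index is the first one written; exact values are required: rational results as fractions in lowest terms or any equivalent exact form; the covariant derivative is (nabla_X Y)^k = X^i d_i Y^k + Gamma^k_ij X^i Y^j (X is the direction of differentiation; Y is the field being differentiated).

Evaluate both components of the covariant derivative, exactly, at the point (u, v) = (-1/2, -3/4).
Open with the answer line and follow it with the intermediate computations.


Answer: (nabla_X Y)^u = 23717/13952, (nabla_X Y)^v = -1727/13952

E = 137/16, F = -99/16, G = 97/16 at the point
E_u = -121/4, E_v = -33/2, F_u = 33/8, F_v = 27/4, G_u = 27/2, G_v = 0
EG - F^2 = 109/8;  g^inv = (8/109) * [[97/16, 99/16], [99/16, 137/16]]
first-kind symbols [ij,l] = (1/2)(d_i g_jl + d_j g_il - d_l g_ij): [uu,u] = E_u/2 = -121/8, [uu,v] = F_u - E_v/2 = 99/8, [uv,u] = E_v/2 = -33/4, [uv,v] = G_u/2 = 27/4, [vv,u] = F_v - G_u/2 = 0, [vv,v] = G_v/2 = 0
Gamma^u_ij = (G*[ij,u] - F*[ij,v])/(EG - F^2), Gamma^v_ij = (E*[ij,v] - F*[ij,u])/(EG - F^2)
Gamma_uuu = -121/109, Gamma_uuv = -66/109, Gamma_uvv = 0, Gamma_vuu = 99/109, Gamma_vuv = 54/109, Gamma_vvv = 0
X = (3/16, 1/4), Y = (-17/8, -3/2) at the point


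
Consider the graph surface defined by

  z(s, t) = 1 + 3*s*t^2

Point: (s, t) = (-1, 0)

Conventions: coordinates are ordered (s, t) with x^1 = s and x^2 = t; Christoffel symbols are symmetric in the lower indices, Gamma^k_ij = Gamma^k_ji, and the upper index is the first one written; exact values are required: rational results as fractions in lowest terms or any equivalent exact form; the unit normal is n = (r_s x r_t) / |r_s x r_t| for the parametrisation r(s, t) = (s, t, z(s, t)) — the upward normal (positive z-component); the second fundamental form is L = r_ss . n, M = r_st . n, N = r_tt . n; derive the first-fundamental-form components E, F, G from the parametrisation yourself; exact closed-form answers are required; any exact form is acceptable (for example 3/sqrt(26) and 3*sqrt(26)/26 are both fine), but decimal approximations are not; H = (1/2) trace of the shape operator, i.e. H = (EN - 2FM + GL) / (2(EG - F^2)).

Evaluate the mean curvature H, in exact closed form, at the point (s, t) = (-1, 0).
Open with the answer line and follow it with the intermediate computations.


Answer: H = -3

z_s = 0, z_t = 0, z_ss = 0, z_st = 0, z_tt = -6
E = 1, F = 0, G = 1; answer radicand W^2 = 1
unnormalised second-form numerators: l = 0, m = 0, n = -6; L = l/sqrt(1), and similarly M = m/sqrt(W^2), N = n/sqrt(W^2)
H = (E*n - 2*F*m + G*l) / (2*(EG - F^2)*sqrt(W^2)); E*n - 2*F*m + G*l = -6, EG - F^2 = 1, so H = (-3)/sqrt(1)


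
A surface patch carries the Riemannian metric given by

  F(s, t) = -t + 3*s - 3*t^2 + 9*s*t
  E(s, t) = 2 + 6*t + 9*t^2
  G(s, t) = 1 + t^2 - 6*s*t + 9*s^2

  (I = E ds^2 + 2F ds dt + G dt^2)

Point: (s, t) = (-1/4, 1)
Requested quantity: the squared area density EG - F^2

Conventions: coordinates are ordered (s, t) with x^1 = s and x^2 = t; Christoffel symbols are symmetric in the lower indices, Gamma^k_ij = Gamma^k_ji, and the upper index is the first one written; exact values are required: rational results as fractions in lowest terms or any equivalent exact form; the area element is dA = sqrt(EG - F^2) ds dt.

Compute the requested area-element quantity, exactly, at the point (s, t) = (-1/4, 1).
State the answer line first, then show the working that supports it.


Answer: EG - F^2 = 321/16

E = 17, F = -7, G = 65/16; EG - F^2 = 321/16


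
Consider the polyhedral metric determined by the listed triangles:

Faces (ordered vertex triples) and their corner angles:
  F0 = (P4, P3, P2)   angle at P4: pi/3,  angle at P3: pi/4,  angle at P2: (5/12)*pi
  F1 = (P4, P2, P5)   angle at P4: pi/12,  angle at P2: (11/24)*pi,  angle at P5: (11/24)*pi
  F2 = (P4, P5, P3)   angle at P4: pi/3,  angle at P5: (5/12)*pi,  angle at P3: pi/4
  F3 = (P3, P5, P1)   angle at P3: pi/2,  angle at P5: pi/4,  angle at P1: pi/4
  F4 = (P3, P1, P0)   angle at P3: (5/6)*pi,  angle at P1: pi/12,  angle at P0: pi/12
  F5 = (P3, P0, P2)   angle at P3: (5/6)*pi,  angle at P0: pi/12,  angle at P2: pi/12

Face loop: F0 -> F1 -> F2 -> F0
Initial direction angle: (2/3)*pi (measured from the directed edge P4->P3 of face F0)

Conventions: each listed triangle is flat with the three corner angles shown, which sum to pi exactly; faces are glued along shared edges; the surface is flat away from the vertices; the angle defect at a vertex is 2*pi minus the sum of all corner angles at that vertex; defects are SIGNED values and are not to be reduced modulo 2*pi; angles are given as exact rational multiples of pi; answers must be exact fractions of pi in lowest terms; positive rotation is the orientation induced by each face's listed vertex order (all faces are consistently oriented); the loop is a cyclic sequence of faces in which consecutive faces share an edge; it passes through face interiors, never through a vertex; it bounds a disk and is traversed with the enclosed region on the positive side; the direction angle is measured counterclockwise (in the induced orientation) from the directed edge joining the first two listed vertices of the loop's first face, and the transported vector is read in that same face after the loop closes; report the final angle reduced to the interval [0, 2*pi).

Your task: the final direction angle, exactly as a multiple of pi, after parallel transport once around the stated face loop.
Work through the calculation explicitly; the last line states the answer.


enclosed vertex P4: corner angles sum to (3/4)*pi, defect = 2*pi - (3/4)*pi = (5/4)*pi
final direction = starting direction + enclosed defect total, reduced mod 2*pi (induced orientation)
final angle = (2/3)*pi + (5/4)*pi = (23/12)*pi (mod 2*pi)

Answer: final direction angle = (23/12)*pi


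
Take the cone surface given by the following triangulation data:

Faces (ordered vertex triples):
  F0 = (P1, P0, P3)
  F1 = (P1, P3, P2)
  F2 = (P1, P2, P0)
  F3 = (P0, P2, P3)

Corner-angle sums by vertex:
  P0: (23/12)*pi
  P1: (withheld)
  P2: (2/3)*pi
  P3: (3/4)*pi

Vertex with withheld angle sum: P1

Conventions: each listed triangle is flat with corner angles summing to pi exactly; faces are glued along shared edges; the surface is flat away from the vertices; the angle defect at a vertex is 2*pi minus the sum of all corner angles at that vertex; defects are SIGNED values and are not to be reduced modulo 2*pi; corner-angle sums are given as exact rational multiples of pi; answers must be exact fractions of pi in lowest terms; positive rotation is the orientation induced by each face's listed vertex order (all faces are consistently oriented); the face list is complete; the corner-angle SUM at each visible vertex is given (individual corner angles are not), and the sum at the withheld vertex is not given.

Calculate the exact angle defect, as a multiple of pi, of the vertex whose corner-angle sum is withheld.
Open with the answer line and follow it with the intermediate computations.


Answer: defect(P1) = (4/3)*pi

V = 4, E = 6, F = 4; chi = V - E + F = 2
Gauss-Bonnet: total defect = 2*pi*chi = 4*pi; visible defects sum to (8/3)*pi


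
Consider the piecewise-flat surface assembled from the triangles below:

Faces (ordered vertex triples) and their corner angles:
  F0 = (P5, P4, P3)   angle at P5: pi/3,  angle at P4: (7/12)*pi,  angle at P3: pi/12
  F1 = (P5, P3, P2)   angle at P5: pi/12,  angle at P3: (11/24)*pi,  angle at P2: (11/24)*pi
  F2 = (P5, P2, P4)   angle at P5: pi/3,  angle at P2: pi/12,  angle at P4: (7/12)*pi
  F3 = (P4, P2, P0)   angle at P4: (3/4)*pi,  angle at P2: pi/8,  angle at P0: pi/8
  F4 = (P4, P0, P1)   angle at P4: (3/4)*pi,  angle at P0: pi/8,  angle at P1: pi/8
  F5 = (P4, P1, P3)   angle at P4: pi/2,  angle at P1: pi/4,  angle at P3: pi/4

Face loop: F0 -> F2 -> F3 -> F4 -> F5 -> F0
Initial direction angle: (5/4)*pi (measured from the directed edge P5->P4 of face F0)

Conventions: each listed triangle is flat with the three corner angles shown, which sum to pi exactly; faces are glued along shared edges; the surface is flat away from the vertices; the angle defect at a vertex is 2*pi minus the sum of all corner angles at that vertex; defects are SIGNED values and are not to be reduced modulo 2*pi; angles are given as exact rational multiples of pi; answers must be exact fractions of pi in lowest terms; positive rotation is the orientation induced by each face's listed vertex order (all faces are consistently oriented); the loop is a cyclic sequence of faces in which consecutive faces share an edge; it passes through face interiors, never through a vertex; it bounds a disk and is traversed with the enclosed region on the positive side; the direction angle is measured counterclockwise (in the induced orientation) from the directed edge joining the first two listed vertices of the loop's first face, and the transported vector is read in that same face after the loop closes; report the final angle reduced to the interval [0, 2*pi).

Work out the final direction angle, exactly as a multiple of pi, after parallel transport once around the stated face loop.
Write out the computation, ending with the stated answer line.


enclosed vertex P4: corner angles sum to (19/6)*pi, defect = 2*pi - (19/6)*pi = (-7/6)*pi
summing the enclosed defects onto the initial angle, mod 2*pi in the induced orientation:
final angle = (5/4)*pi - (7/6)*pi = pi/12 (mod 2*pi)

Answer: final direction angle = pi/12


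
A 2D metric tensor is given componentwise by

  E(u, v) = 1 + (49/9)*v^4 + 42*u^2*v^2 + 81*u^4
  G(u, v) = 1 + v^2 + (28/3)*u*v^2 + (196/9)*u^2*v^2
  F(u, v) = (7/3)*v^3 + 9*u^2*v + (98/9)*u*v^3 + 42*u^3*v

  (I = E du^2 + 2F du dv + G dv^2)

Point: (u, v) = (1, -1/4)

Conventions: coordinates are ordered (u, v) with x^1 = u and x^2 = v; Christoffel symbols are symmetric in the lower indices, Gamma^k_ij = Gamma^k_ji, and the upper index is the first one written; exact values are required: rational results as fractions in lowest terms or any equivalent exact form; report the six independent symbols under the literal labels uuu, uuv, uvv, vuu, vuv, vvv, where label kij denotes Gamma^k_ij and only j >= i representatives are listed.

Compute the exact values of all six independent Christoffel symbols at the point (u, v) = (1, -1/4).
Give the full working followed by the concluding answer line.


E = 195025/2304, F = -7463/576, G = 433/144 at the point
E_u = 1317/4, E_v = -3073/144, F_u = -10417/288, F_v = 2567/48, G_u = 119/36, G_v = -289/18
EG - F^2 = 199649/2304;  g^inv = (2304/199649) * [[433/144, 7463/576], [7463/576, 195025/2304]]
first-kind symbols [ij,l] = (1/2)(d_i g_jl + d_j g_il - d_l g_ij): [uu,u] = E_u/2 = 1317/8, [uu,v] = F_u - E_v/2 = -51/2, [uv,u] = E_v/2 = -3073/288, [uv,v] = G_u/2 = 119/72, [vv,u] = F_v - G_u/2 = 7463/144, [vv,v] = G_v/2 = -289/36
Gamma^u_ij = (G*[ij,u] - F*[ij,v])/(EG - F^2), Gamma^v_ij = (E*[ij,v] - F*[ij,u])/(EG - F^2)

Answer: Gamma_uuu = 379296/199649, Gamma_uuv = -24584/199649, Gamma_uvv = 119408/199649, Gamma_vuu = -58752/199649, Gamma_vuv = 3808/199649, Gamma_vvv = -18496/199649


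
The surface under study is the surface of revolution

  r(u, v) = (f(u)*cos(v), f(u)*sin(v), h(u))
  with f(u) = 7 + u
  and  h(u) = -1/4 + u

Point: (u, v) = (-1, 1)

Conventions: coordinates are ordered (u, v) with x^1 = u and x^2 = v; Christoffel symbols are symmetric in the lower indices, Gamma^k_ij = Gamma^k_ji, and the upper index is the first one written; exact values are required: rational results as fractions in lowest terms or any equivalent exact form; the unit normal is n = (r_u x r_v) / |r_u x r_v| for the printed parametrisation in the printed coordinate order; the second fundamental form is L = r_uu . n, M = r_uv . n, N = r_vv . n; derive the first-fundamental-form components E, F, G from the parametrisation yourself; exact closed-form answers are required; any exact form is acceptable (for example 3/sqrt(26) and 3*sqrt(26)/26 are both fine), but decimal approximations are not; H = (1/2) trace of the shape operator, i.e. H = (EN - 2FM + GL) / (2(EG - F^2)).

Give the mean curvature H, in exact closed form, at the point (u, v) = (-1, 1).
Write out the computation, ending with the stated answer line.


f = 6, f' = 1, f'' = 0, h' = 1, h'' = 0
E = 2, F = 0, G = 36; answer radicand W^2 = 2
unnormalised second-form numerators: l = 0, m = 0, n = 6; L = l/sqrt(2), and similarly M = m/sqrt(W^2), N = n/sqrt(W^2)
H = (E*n - 2*F*m + G*l) / (2*(EG - F^2)*sqrt(W^2)); E*n - 2*F*m + G*l = 12, EG - F^2 = 72, so H = (1/12)/sqrt(2)

Answer: H = sqrt(2)/24


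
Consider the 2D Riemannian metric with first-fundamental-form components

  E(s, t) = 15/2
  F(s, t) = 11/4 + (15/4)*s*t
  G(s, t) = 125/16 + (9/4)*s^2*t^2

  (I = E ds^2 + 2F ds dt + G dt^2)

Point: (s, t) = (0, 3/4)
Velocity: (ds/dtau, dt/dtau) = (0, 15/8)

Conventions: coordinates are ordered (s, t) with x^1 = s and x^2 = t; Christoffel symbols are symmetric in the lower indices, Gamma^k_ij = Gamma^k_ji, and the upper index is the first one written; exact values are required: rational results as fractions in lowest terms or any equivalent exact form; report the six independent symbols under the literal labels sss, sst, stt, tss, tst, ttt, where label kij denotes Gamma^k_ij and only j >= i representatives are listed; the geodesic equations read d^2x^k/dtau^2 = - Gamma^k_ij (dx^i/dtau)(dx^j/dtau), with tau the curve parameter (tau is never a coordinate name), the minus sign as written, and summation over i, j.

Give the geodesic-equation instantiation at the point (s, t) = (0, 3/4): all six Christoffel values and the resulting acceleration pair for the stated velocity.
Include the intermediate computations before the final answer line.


E = 15/2, F = 11/4, G = 125/16 at the point
E_s = 0, E_t = 0, F_s = 45/16, F_t = 0, G_s = 0, G_t = 0
EG - F^2 = 1633/32;  g^inv = (32/1633) * [[125/16, -11/4], [-11/4, 15/2]]
first-kind symbols [ij,l] = (1/2)(d_i g_jl + d_j g_il - d_l g_ij): [ss,s] = E_s/2 = 0, [ss,t] = F_s - E_t/2 = 45/16, [st,s] = E_t/2 = 0, [st,t] = G_s/2 = 0, [tt,s] = F_t - G_s/2 = 0, [tt,t] = G_t/2 = 0
Gamma^s_ij = (G*[ij,s] - F*[ij,t])/(EG - F^2), Gamma^t_ij = (E*[ij,t] - F*[ij,s])/(EG - F^2)
Gamma_sss = -495/3266, Gamma_sst = 0, Gamma_stt = 0, Gamma_tss = 675/1633, Gamma_tst = 0, Gamma_ttt = 0
d^2s/dtau^2 = -(Gamma_sss*(0)^2 + 2*Gamma_sst*(0)*(15/8) + Gamma_stt*(15/8)^2) = 0
d^2t/dtau^2 = -(Gamma_tss*(0)^2 + 2*Gamma_tst*(0)*(15/8) + Gamma_ttt*(15/8)^2) = 0

Answer: Gamma_sss = -495/3266, Gamma_sst = 0, Gamma_stt = 0, Gamma_tss = 675/1633, Gamma_tst = 0, Gamma_ttt = 0; accelerations (d^2s/dtau^2, d^2t/dtau^2) = (0, 0)


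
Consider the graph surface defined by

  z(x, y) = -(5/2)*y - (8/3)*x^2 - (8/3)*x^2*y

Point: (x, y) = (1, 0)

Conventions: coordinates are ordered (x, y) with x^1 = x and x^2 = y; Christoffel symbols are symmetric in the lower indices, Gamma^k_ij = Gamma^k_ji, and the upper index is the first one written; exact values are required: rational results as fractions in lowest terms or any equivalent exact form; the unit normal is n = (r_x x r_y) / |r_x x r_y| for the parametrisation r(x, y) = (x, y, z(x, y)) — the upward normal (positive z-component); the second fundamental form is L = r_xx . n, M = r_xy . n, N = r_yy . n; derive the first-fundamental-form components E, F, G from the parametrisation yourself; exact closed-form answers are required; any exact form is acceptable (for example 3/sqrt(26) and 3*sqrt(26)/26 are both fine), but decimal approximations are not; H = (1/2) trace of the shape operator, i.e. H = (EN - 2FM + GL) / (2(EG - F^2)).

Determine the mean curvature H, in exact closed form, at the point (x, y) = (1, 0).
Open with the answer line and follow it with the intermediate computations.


Answer: H = 336*sqrt(2021)/86903

z_x = -16/3, z_y = -31/6, z_xx = -16/3, z_xy = -16/3, z_yy = 0
E = 265/9, F = 248/9, G = 997/36; answer radicand W^2 = 2021/36
unnormalised second-form numerators: l = -16/3, m = -16/3, n = 0; L = l/sqrt(2021/36), and similarly M = m/sqrt(W^2), N = n/sqrt(W^2)
H = (E*n - 2*F*m + G*l) / (2*(EG - F^2)*sqrt(W^2)); E*n - 2*F*m + G*l = 1316/9, EG - F^2 = 2021/36, so H = (56/43)/sqrt(2021/36)


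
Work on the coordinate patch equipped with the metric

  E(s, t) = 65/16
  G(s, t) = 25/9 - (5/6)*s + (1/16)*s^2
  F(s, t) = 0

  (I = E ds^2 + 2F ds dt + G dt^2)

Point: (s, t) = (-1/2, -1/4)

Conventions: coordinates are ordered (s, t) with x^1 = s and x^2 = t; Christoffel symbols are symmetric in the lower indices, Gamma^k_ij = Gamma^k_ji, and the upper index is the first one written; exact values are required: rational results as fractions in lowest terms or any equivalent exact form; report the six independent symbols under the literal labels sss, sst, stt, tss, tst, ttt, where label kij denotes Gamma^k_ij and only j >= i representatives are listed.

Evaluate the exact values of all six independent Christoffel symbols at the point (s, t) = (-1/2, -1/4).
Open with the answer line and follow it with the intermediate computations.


Answer: Gamma_sss = 0, Gamma_sst = 0, Gamma_stt = 43/390, Gamma_tss = 0, Gamma_tst = -6/43, Gamma_ttt = 0

E = 65/16, F = 0, G = 1849/576 at the point
E_s = 0, E_t = 0, F_s = 0, F_t = 0, G_s = -43/48, G_t = 0
EG - F^2 = 120185/9216;  g^inv = (9216/120185) * [[1849/576, 0], [0, 65/16]]
first-kind symbols [ij,l] = (1/2)(d_i g_jl + d_j g_il - d_l g_ij): [ss,s] = E_s/2 = 0, [ss,t] = F_s - E_t/2 = 0, [st,s] = E_t/2 = 0, [st,t] = G_s/2 = -43/96, [tt,s] = F_t - G_s/2 = 43/96, [tt,t] = G_t/2 = 0
Gamma^s_ij = (G*[ij,s] - F*[ij,t])/(EG - F^2), Gamma^t_ij = (E*[ij,t] - F*[ij,s])/(EG - F^2)


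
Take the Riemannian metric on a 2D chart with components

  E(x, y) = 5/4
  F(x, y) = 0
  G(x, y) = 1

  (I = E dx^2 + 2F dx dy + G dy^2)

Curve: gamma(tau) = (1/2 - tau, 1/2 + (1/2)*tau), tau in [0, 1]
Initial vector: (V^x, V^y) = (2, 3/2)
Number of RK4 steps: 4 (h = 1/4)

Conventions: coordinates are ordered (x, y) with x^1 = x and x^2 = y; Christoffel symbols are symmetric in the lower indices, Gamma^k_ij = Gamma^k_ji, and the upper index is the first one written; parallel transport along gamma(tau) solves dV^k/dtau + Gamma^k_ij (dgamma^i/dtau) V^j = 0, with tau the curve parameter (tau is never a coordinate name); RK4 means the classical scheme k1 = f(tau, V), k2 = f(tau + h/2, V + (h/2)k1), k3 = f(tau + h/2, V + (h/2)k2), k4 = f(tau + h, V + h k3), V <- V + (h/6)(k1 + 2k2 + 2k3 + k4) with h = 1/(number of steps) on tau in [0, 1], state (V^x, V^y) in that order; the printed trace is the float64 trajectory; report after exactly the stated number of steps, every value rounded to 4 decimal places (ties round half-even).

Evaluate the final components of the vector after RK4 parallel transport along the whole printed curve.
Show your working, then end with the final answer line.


gamma'(tau) = (-1, 1/2); f(tau, V)^k = -Gamma^k_ij(gamma(tau)) gamma'^i(tau) V^j; h = 1/4; intermediate values shown to 6 dp
curve data and Christoffel symbols at the stage parameters:
  tau = 0.000000: gamma = (0.500000, 0.500000), gamma' = (-1.000000, 0.500000); Gamma_xxx = 0.000000, Gamma_xxy = 0.000000, Gamma_xyy = 0.000000, Gamma_yxx = 0.000000, Gamma_yxy = 0.000000, Gamma_yyy = 0.000000
  tau = 0.125000: gamma = (0.375000, 0.562500), gamma' = (-1.000000, 0.500000); Gamma_xxx = 0.000000, Gamma_xxy = 0.000000, Gamma_xyy = 0.000000, Gamma_yxx = 0.000000, Gamma_yxy = 0.000000, Gamma_yyy = 0.000000
  tau = 0.250000: gamma = (0.250000, 0.625000), gamma' = (-1.000000, 0.500000); Gamma_xxx = 0.000000, Gamma_xxy = 0.000000, Gamma_xyy = 0.000000, Gamma_yxx = 0.000000, Gamma_yxy = 0.000000, Gamma_yyy = 0.000000
  tau = 0.375000: gamma = (0.125000, 0.687500), gamma' = (-1.000000, 0.500000); Gamma_xxx = 0.000000, Gamma_xxy = 0.000000, Gamma_xyy = 0.000000, Gamma_yxx = 0.000000, Gamma_yxy = 0.000000, Gamma_yyy = 0.000000
  tau = 0.500000: gamma = (0.000000, 0.750000), gamma' = (-1.000000, 0.500000); Gamma_xxx = 0.000000, Gamma_xxy = 0.000000, Gamma_xyy = 0.000000, Gamma_yxx = 0.000000, Gamma_yxy = 0.000000, Gamma_yyy = 0.000000
  tau = 0.625000: gamma = (-0.125000, 0.812500), gamma' = (-1.000000, 0.500000); Gamma_xxx = 0.000000, Gamma_xxy = 0.000000, Gamma_xyy = 0.000000, Gamma_yxx = 0.000000, Gamma_yxy = 0.000000, Gamma_yyy = 0.000000
  tau = 0.750000: gamma = (-0.250000, 0.875000), gamma' = (-1.000000, 0.500000); Gamma_xxx = 0.000000, Gamma_xxy = 0.000000, Gamma_xyy = 0.000000, Gamma_yxx = 0.000000, Gamma_yxy = 0.000000, Gamma_yyy = 0.000000
  tau = 0.875000: gamma = (-0.375000, 0.937500), gamma' = (-1.000000, 0.500000); Gamma_xxx = 0.000000, Gamma_xxy = 0.000000, Gamma_xyy = 0.000000, Gamma_yxx = 0.000000, Gamma_yxy = 0.000000, Gamma_yyy = 0.000000
  tau = 1.000000: gamma = (-0.500000, 1.000000), gamma' = (-1.000000, 0.500000); Gamma_xxx = 0.000000, Gamma_xxy = 0.000000, Gamma_xyy = 0.000000, Gamma_yxx = 0.000000, Gamma_yxy = 0.000000, Gamma_yyy = 0.000000
step 0: V^x = 2.0000, V^y = 1.5000
step 1: k1 = (0.000000, 0.000000), k2 = (0.000000, 0.000000), k3 = (0.000000, 0.000000), k4 = (0.000000, 0.000000); V <- V + (h/6)(k1 + 2k2 + 2k3 + k4): V^x = 2.0000, V^y = 1.5000
step 2: k1 = (0.000000, 0.000000), k2 = (0.000000, 0.000000), k3 = (0.000000, 0.000000), k4 = (0.000000, 0.000000); V <- V + (h/6)(k1 + 2k2 + 2k3 + k4): V^x = 2.0000, V^y = 1.5000
step 3: k1 = (0.000000, 0.000000), k2 = (0.000000, 0.000000), k3 = (0.000000, 0.000000), k4 = (0.000000, 0.000000); V <- V + (h/6)(k1 + 2k2 + 2k3 + k4): V^x = 2.0000, V^y = 1.5000
step 4: k1 = (0.000000, 0.000000), k2 = (0.000000, 0.000000), k3 = (0.000000, 0.000000), k4 = (0.000000, 0.000000); V <- V + (h/6)(k1 + 2k2 + 2k3 + k4): V^x = 2.0000, V^y = 1.5000

Answer: V^x = 2.0000, V^y = 1.5000
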